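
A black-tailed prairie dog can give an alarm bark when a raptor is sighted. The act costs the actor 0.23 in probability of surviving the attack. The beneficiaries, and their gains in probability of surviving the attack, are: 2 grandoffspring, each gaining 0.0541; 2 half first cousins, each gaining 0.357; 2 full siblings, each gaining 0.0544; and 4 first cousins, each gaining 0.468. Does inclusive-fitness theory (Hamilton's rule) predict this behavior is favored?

Yes

Hamilton's rule: the trait is favored when the sum of r·B over every recipient exceeds the actor's cost C.
r to a grandoffspring = 1/4 (two parent–offspring links: r = (1/2)^2 = 1/4).
r to a half first cousin = 1/16 (half first cousins share one grandparent — one path of length 4: r = (1/2)^4 = 1/16).
r to a full sibling = 1/2 (full sibs share both parents — two paths of length 2: r = 2·(1/2)^2 = 1/2).
r to a first cousin = 0.125 (first cousins share one grandparent pair — two paths of length 4: r = 2·(1/2)^4 = 1/8).
Summing one r·B term per recipient: 2·0.25·0.0541 + 2·0.0625·0.357 + 2·0.5·0.0544 + 4·0.125·0.468 = 0.360075.
0.360075 > 0.23: the indirect benefit exceeds the cost.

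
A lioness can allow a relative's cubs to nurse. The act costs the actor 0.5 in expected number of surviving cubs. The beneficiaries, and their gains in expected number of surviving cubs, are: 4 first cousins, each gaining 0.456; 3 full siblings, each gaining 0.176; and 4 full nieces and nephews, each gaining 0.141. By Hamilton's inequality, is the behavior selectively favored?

Yes

Hamilton's rule: the trait is favored when the sum of r·B over every recipient exceeds the actor's cost C.
r to a first cousin = 1/8 (first cousins share one grandparent pair — two paths of length 4: r = 2·(1/2)^4 = 1/8).
r to a full sibling = 1/2 (full sibs share both parents — two paths of length 2: r = 2·(1/2)^2 = 1/2).
r to a full niece or nephew = 0.25 (full aunt/uncle↔niece/nephew: two paths of length 3 through the shared grandparent pair: r = 2·(1/2)^3 = 1/4).
Summing one r·B term per recipient: 4·0.125·0.456 + 3·0.5·0.176 + 4·0.25·0.141 = 0.633.
0.633 > 0.5: the indirect benefit exceeds the cost.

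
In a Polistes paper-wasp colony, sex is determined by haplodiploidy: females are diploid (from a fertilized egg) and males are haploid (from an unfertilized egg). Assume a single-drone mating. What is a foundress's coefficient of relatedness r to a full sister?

Haplodiploid full sisters inherit their father's entire haploid genome identically (contributing 1/2) and on average half of their mother's contribution (1/2 · 1/2 = 1/4); r = 1/2 + 1/4 = 3/4.

0.75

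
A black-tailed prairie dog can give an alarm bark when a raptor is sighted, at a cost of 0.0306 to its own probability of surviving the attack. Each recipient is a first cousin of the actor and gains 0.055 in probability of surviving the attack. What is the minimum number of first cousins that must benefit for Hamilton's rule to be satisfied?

5

r to a first cousin = 0.125 (first cousins share one grandparent pair — two paths of length 4: r = 2·(1/2)^4 = 1/8).
Hamilton's rule: n·r·B > C  ⇒  n > C/(r·B) = 0.0306/(0.125·0.055) = 4.451.
The smallest integer exceeding 4.451 is 5.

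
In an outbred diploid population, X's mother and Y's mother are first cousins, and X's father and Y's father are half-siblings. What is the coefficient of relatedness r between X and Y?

0.09375

With two independent routes of shared ancestry, r is the sum of the two contributions.
X and Y are related in two ways: second cousins through their mothers (r = 1/32) and half first cousins through their fathers (r = 1/16).
r = 1/32 + 1/16 = 3/32 = 0.09375.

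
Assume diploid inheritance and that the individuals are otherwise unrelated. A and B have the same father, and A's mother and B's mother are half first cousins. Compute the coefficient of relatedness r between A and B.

With two independent routes of shared ancestry, r is the sum of the two contributions.
A and B are related in two ways: half-sibs through their shared father (r = 1/4) and half second cousins through their mothers (r = 1/64).
r = 1/4 + 1/64 = 17/64 = 0.265625.

0.265625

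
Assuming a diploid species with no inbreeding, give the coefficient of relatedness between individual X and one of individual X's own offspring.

0.5

Each parent–offspring link contributes a factor of 1/2, and independent paths through distinct common ancestors add.
One parent–offspring link: r = (1/2)^1 = 1/2.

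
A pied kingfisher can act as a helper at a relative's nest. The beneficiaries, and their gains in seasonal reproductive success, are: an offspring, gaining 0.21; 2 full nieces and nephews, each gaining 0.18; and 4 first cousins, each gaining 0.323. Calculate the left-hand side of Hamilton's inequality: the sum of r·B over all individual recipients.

r to an offspring = 1/2 (one parent–offspring link: r = (1/2)^1 = 1/2).
r to a full niece or nephew = 1/4 (full aunt/uncle↔niece/nephew: two paths of length 3 through the shared grandparent pair: r = 2·(1/2)^3 = 1/4).
r to a first cousin = 0.125 (first cousins share one grandparent pair — two paths of length 4: r = 2·(1/2)^4 = 1/8).
Summing one r·B term per recipient: 1·0.5·0.21 + 2·0.25·0.18 + 4·0.125·0.323 = 0.3565.

0.3565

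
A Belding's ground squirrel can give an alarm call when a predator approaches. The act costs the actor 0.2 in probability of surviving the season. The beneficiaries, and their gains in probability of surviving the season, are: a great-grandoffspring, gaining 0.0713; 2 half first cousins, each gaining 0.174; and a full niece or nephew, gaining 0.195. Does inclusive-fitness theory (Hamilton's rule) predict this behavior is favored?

Hamilton's rule: the trait is favored when the sum of r·B over every recipient exceeds the actor's cost C.
r to a great-grandoffspring = 0.125 (three parent–offspring links: r = (1/2)^3 = 1/8).
r to a half first cousin = 1/16 (half first cousins share one grandparent — one path of length 4: r = (1/2)^4 = 1/16).
r to a full niece or nephew = 1/4 (full aunt/uncle↔niece/nephew: two paths of length 3 through the shared grandparent pair: r = 2·(1/2)^3 = 1/4).
Summing one r·B term per recipient: 1·0.125·0.0713 + 2·0.0625·0.174 + 1·0.25·0.195 = 0.0794125.
0.0794125 < 0.2: the indirect benefit is less than the cost.

No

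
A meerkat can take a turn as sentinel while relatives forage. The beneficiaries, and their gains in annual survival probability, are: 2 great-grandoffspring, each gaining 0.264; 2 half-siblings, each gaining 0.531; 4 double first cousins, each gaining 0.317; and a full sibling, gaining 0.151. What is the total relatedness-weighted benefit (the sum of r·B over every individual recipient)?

0.724

r to a great-grandoffspring = 1/8 (three parent–offspring links: r = (1/2)^3 = 1/8).
r to a half-sibling = 0.25 (half-sibs share one parent — one path of length 2: r = (1/2)^2 = 1/4).
r to a double first cousin = 0.25 (double first cousins share both grandparent pairs — four paths of length 4: r = 4·(1/2)^4 = 1/4).
r to a full sibling = 1/2 (full sibs share both parents — two paths of length 2: r = 2·(1/2)^2 = 1/2).
Summing one r·B term per recipient: 2·0.125·0.264 + 2·0.25·0.531 + 4·0.25·0.317 + 1·0.5·0.151 = 0.724.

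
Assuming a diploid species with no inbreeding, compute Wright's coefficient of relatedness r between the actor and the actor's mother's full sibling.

Each parent–offspring link contributes a factor of 1/2, and independent paths through distinct common ancestors add.
Full aunt/uncle↔niece/nephew: two paths of length 3 through the shared grandparent pair: r = 2·(1/2)^3 = 1/4.

0.25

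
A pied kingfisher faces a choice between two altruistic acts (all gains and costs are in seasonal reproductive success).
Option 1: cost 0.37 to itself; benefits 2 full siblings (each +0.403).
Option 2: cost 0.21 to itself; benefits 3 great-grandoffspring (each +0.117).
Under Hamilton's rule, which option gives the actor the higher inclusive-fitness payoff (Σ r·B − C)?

Option 1

Option 1: r to a full sibling = 0.5.
Option 1: Σ r·B − C = (2·0.5·0.403) − 0.37 = 0.033.
Option 2: r to a great-grandoffspring = 0.125.
Option 2: Σ r·B − C = (3·0.125·0.117) − 0.21 = -0.166125.
Option 1 has the higher net inclusive-fitness payoff.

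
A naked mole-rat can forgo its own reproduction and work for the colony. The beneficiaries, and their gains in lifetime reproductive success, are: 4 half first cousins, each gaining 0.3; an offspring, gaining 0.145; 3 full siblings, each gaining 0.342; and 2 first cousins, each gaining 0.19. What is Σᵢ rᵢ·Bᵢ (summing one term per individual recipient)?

r to a half first cousin = 0.0625 (half first cousins share one grandparent — one path of length 4: r = (1/2)^4 = 1/16).
r to an offspring = 1/2 (one parent–offspring link: r = (1/2)^1 = 1/2).
r to a full sibling = 1/2 (full sibs share both parents — two paths of length 2: r = 2·(1/2)^2 = 1/2).
r to a first cousin = 0.125 (first cousins share one grandparent pair — two paths of length 4: r = 2·(1/2)^4 = 1/8).
Summing one r·B term per recipient: 4·0.0625·0.3 + 1·0.5·0.145 + 3·0.5·0.342 + 2·0.125·0.19 = 0.708.

0.708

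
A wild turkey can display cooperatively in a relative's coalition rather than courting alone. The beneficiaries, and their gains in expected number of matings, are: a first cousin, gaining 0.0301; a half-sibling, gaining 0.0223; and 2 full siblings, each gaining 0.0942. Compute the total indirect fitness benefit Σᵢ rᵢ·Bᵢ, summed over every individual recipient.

r to a first cousin = 1/8 (first cousins share one grandparent pair — two paths of length 4: r = 2·(1/2)^4 = 1/8).
r to a half-sibling = 1/4 (half-sibs share one parent — one path of length 2: r = (1/2)^2 = 1/4).
r to a full sibling = 0.5 (full sibs share both parents — two paths of length 2: r = 2·(1/2)^2 = 1/2).
Summing one r·B term per recipient: 1·0.125·0.0301 + 1·0.25·0.0223 + 2·0.5·0.0942 = 0.1035375.

0.1035375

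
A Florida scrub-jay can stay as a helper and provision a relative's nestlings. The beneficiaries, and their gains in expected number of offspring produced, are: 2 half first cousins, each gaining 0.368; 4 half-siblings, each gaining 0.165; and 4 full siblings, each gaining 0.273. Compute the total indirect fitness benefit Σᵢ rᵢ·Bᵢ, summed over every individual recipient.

r to a half first cousin = 1/16 (half first cousins share one grandparent — one path of length 4: r = (1/2)^4 = 1/16).
r to a half-sibling = 0.25 (half-sibs share one parent — one path of length 2: r = (1/2)^2 = 1/4).
r to a full sibling = 1/2 (full sibs share both parents — two paths of length 2: r = 2·(1/2)^2 = 1/2).
Summing one r·B term per recipient: 2·0.0625·0.368 + 4·0.25·0.165 + 4·0.5·0.273 = 0.757.

0.757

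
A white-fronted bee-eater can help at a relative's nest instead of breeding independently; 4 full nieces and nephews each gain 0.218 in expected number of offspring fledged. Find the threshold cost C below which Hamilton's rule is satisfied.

0.218

r to a full niece or nephew = 1/4 (full aunt/uncle↔niece/nephew: two paths of length 3 through the shared grandparent pair: r = 2·(1/2)^3 = 1/4).
Hamilton's rule: n·r·B > C, so the trait is favored while C < n·r·B = 4·0.25·0.218 = 0.218.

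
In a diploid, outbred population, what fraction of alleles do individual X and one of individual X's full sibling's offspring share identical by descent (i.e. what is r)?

Each parent–offspring link contributes a factor of 1/2, and independent paths through distinct common ancestors add.
Full aunt/uncle↔niece/nephew: two paths of length 3 through the shared grandparent pair: r = 2·(1/2)^3 = 1/4.

0.25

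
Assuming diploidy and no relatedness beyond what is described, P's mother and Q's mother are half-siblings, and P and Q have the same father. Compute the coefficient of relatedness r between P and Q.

With two independent routes of shared ancestry, r is the sum of the two contributions.
P and Q are related in two ways: half first cousins through their mothers (r = 1/16) and half-sibs through their shared father (r = 1/4).
r = 1/16 + 1/4 = 0.3125.

0.3125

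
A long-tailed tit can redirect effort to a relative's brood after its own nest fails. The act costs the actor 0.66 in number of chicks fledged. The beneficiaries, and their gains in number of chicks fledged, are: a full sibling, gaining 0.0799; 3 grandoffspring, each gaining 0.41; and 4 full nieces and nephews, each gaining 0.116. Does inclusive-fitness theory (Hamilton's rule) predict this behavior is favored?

Hamilton's rule: the trait is favored when the sum of r·B over every recipient exceeds the actor's cost C.
r to a full sibling = 0.5 (full sibs share both parents — two paths of length 2: r = 2·(1/2)^2 = 1/2).
r to a grandoffspring = 0.25 (two parent–offspring links: r = (1/2)^2 = 1/4).
r to a full niece or nephew = 0.25 (full aunt/uncle↔niece/nephew: two paths of length 3 through the shared grandparent pair: r = 2·(1/2)^3 = 1/4).
Summing one r·B term per recipient: 1·0.5·0.0799 + 3·0.25·0.41 + 4·0.25·0.116 = 0.46345.
0.46345 < 0.66: the indirect benefit is less than the cost.

No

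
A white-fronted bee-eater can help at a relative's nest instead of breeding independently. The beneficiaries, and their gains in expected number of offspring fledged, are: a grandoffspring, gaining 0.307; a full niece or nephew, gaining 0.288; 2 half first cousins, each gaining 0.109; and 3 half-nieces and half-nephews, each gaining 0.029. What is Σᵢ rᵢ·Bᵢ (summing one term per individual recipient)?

r to a grandoffspring = 0.25 (two parent–offspring links: r = (1/2)^2 = 1/4).
r to a full niece or nephew = 0.25 (full aunt/uncle↔niece/nephew: two paths of length 3 through the shared grandparent pair: r = 2·(1/2)^3 = 1/4).
r to a half first cousin = 1/16 (half first cousins share one grandparent — one path of length 4: r = (1/2)^4 = 1/16).
r to a half-niece or half-nephew = 1/8 (half-aunt/uncle↔niece/nephew: one path of length 3: r = (1/2)^3 = 1/8).
Summing one r·B term per recipient: 1·0.25·0.307 + 1·0.25·0.288 + 2·0.0625·0.109 + 3·0.125·0.029 = 0.17325.

0.17325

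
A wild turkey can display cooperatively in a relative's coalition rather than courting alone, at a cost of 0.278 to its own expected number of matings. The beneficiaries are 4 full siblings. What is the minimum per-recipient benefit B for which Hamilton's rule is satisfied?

0.139

r to a full sibling = 0.5 (full sibs share both parents — two paths of length 2: r = 2·(1/2)^2 = 1/2).
Hamilton's rule with n recipients of equal r: n·r·B > C, so B > C/(n·r) = 0.278/(4·0.5) = 0.139.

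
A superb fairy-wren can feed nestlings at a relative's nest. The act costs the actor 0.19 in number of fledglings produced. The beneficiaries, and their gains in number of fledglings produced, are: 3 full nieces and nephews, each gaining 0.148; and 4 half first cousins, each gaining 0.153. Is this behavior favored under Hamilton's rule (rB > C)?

No

Hamilton's rule: the trait is favored when the sum of r·B over every recipient exceeds the actor's cost C.
r to a full niece or nephew = 1/4 (full aunt/uncle↔niece/nephew: two paths of length 3 through the shared grandparent pair: r = 2·(1/2)^3 = 1/4).
r to a half first cousin = 1/16 (half first cousins share one grandparent — one path of length 4: r = (1/2)^4 = 1/16).
Summing one r·B term per recipient: 3·0.25·0.148 + 4·0.0625·0.153 = 0.14925.
0.14925 < 0.19: the indirect benefit is less than the cost.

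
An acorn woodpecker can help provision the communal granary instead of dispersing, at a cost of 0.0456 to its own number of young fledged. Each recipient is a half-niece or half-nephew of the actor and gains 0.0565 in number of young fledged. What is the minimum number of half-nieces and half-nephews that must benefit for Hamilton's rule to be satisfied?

7

r to a half-niece or half-nephew = 0.125 (half-aunt/uncle↔niece/nephew: one path of length 3: r = (1/2)^3 = 1/8).
Hamilton's rule: n·r·B > C  ⇒  n > C/(r·B) = 0.0456/(0.125·0.0565) = 6.457.
The smallest integer exceeding 6.457 is 7.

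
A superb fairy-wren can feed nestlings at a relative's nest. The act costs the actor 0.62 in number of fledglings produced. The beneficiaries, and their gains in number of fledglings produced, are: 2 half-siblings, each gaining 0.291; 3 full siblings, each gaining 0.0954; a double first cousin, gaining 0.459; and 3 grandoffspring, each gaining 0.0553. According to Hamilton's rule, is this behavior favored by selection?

No

Hamilton's rule: the trait is favored when the sum of r·B over every recipient exceeds the actor's cost C.
r to a half-sibling = 0.25 (half-sibs share one parent — one path of length 2: r = (1/2)^2 = 1/4).
r to a full sibling = 1/2 (full sibs share both parents — two paths of length 2: r = 2·(1/2)^2 = 1/2).
r to a double first cousin = 1/4 (double first cousins share both grandparent pairs — four paths of length 4: r = 4·(1/2)^4 = 1/4).
r to a grandoffspring = 0.25 (two parent–offspring links: r = (1/2)^2 = 1/4).
Summing one r·B term per recipient: 2·0.25·0.291 + 3·0.5·0.0954 + 1·0.25·0.459 + 3·0.25·0.0553 = 0.444825.
0.444825 < 0.62: the indirect benefit is less than the cost.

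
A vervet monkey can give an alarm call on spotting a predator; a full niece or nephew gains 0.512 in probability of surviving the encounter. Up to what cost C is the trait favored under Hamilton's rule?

r to a full niece or nephew = 1/4 (full aunt/uncle↔niece/nephew: two paths of length 3 through the shared grandparent pair: r = 2·(1/2)^3 = 1/4).
Hamilton's rule: n·r·B > C, so the trait is favored while C < n·r·B = 1·0.25·0.512 = 0.128.

0.128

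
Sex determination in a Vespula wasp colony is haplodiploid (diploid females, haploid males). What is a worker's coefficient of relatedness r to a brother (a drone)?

Her haploid brother carries none of their father's genes and a random half of their mother's genome; that half matches the maternal half of her own genome with probability 1/2: r = 1/2 · 1/2 = 1/4.

0.25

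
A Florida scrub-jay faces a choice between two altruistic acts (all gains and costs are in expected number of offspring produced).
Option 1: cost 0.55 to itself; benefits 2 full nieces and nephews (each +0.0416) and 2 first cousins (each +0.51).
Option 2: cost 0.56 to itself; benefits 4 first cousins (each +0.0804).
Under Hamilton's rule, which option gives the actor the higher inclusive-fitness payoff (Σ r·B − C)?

Option 1: r to a full niece or nephew = 0.25.
Option 1: r to a first cousin = 0.125.
Option 1: Σ r·B − C = (2·0.25·0.0416 + 2·0.125·0.51) − 0.55 = -0.4017.
Option 2: r to a first cousin = 0.125.
Option 2: Σ r·B − C = (4·0.125·0.0804) − 0.56 = -0.5198.
Option 1 has the higher net inclusive-fitness payoff.

Option 1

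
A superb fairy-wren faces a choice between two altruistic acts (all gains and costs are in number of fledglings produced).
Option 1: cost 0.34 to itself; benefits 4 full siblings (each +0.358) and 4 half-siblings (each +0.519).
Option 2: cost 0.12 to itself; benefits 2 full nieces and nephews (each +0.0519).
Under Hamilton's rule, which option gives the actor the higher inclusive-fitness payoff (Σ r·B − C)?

Option 1: r to a full sibling = 0.5.
Option 1: r to a half-sibling = 0.25.
Option 1: Σ r·B − C = (4·0.5·0.358 + 4·0.25·0.519) − 0.34 = 0.895.
Option 2: r to a full niece or nephew = 0.25.
Option 2: Σ r·B − C = (2·0.25·0.0519) − 0.12 = -0.09405.
Option 1 has the higher net inclusive-fitness payoff.

Option 1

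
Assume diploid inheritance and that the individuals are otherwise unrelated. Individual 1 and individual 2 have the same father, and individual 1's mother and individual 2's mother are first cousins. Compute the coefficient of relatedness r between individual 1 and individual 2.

With two independent routes of shared ancestry, r is the sum of the two contributions.
Individual 1 and individual 2 are related in two ways: half-sibs through their shared father (r = 1/4) and second cousins through their mothers (r = 1/32).
r = 1/4 + 1/32 = 0.28125.

0.28125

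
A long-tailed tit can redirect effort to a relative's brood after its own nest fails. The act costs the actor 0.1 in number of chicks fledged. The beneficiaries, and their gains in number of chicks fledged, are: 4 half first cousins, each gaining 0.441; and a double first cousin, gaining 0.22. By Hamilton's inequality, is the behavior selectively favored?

Hamilton's rule: the trait is favored when the sum of r·B over every recipient exceeds the actor's cost C.
r to a half first cousin = 1/16 (half first cousins share one grandparent — one path of length 4: r = (1/2)^4 = 1/16).
r to a double first cousin = 0.25 (double first cousins share both grandparent pairs — four paths of length 4: r = 4·(1/2)^4 = 1/4).
Summing one r·B term per recipient: 4·0.0625·0.441 + 1·0.25·0.22 = 0.16525.
0.16525 > 0.1: the indirect benefit exceeds the cost.

Yes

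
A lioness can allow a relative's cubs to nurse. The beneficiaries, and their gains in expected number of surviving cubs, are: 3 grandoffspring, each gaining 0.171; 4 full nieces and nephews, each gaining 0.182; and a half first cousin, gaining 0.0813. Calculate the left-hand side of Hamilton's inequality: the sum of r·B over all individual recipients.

r to a grandoffspring = 1/4 (two parent–offspring links: r = (1/2)^2 = 1/4).
r to a full niece or nephew = 1/4 (full aunt/uncle↔niece/nephew: two paths of length 3 through the shared grandparent pair: r = 2·(1/2)^3 = 1/4).
r to a half first cousin = 1/16 (half first cousins share one grandparent — one path of length 4: r = (1/2)^4 = 1/16).
Summing one r·B term per recipient: 3·0.25·0.171 + 4·0.25·0.182 + 1·0.0625·0.0813 = 0.31533125.

0.31533125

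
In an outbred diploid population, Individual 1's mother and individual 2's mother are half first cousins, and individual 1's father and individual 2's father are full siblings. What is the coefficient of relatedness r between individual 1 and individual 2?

Wright's path rule: contributions from independent ancestry routes add.
Individual 1 and individual 2 are related in two ways: half second cousins through their mothers (r = 1/64) and first cousins through their fathers (r = 1/8).
r = 1/64 + 1/8 = 0.140625.

0.140625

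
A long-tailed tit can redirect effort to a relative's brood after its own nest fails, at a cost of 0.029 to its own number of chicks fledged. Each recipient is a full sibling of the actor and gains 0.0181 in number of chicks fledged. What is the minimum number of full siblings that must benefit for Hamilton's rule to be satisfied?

r to a full sibling = 1/2 (full sibs share both parents — two paths of length 2: r = 2·(1/2)^2 = 1/2).
Hamilton's rule: n·r·B > C  ⇒  n > C/(r·B) = 0.029/(0.5·0.0181) = 3.204.
The smallest integer exceeding 3.204 is 4.

4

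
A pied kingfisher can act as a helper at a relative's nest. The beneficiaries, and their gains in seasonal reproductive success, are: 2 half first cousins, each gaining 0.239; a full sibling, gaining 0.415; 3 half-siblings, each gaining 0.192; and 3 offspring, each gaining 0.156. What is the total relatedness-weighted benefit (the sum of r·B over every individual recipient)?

r to a half first cousin = 0.0625 (half first cousins share one grandparent — one path of length 4: r = (1/2)^4 = 1/16).
r to a full sibling = 0.5 (full sibs share both parents — two paths of length 2: r = 2·(1/2)^2 = 1/2).
r to a half-sibling = 1/4 (half-sibs share one parent — one path of length 2: r = (1/2)^2 = 1/4).
r to an offspring = 0.5 (one parent–offspring link: r = (1/2)^1 = 1/2).
Summing one r·B term per recipient: 2·0.0625·0.239 + 1·0.5·0.415 + 3·0.25·0.192 + 3·0.5·0.156 = 0.615375.

0.615375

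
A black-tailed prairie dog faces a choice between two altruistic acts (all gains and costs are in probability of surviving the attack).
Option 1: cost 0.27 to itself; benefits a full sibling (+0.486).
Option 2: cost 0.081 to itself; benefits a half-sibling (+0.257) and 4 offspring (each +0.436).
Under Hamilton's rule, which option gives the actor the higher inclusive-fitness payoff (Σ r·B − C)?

Option 1: r to a full sibling = 0.5.
Option 1: Σ r·B − C = (1·0.5·0.486) − 0.27 = -0.027.
Option 2: r to a half-sibling = 0.25.
Option 2: r to an offspring = 0.5.
Option 2: Σ r·B − C = (1·0.25·0.257 + 4·0.5·0.436) − 0.081 = 0.85525.
Option 2 has the higher net inclusive-fitness payoff.

Option 2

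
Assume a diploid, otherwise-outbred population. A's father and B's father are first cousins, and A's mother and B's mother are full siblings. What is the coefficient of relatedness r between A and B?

0.15625

Wright's path rule: contributions from independent ancestry routes add.
A and B are related in two ways: second cousins through their fathers (r = 1/32) and first cousins through their mothers (r = 1/8).
r = 1/32 + 1/8 = 0.15625.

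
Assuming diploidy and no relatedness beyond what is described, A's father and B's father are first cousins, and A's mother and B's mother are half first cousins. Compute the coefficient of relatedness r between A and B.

Relatedness sums over independent paths through distinct common ancestors.
A and B are related in two ways: second cousins through their fathers (r = 1/32) and half second cousins through their mothers (r = 1/64).
r = 1/32 + 1/64 = 3/64 = 0.046875.

0.046875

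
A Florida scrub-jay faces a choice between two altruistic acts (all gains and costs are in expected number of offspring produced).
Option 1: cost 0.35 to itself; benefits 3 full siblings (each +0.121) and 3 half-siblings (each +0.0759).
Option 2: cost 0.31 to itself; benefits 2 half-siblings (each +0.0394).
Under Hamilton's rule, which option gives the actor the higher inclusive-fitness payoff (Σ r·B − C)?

Option 1: r to a full sibling = 0.5.
Option 1: r to a half-sibling = 0.25.
Option 1: Σ r·B − C = (3·0.5·0.121 + 3·0.25·0.0759) − 0.35 = -0.111575.
Option 2: r to a half-sibling = 0.25.
Option 2: Σ r·B − C = (2·0.25·0.0394) − 0.31 = -0.2903.
Option 1 has the higher net inclusive-fitness payoff.

Option 1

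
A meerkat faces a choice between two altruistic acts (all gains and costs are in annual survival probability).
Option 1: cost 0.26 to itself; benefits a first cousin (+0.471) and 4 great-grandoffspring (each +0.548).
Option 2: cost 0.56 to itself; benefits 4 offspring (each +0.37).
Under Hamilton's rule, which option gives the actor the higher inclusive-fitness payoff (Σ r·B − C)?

Option 2

Option 1: r to a first cousin = 0.125.
Option 1: r to a great-grandoffspring = 0.125.
Option 1: Σ r·B − C = (1·0.125·0.471 + 4·0.125·0.548) − 0.26 = 0.072875.
Option 2: r to an offspring = 0.5.
Option 2: Σ r·B − C = (4·0.5·0.37) − 0.56 = 0.18.
Option 2 has the higher net inclusive-fitness payoff.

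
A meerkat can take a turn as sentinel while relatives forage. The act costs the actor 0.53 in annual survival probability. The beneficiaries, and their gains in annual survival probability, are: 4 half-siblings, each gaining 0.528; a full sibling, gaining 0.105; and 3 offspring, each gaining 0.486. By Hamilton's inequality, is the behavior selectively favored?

Hamilton's rule: the trait is favored when the sum of r·B over every recipient exceeds the actor's cost C.
r to a half-sibling = 1/4 (half-sibs share one parent — one path of length 2: r = (1/2)^2 = 1/4).
r to a full sibling = 1/2 (full sibs share both parents — two paths of length 2: r = 2·(1/2)^2 = 1/2).
r to an offspring = 0.5 (one parent–offspring link: r = (1/2)^1 = 1/2).
Summing one r·B term per recipient: 4·0.25·0.528 + 1·0.5·0.105 + 3·0.5·0.486 = 1.3095.
1.3095 > 0.53: the indirect benefit exceeds the cost.

Yes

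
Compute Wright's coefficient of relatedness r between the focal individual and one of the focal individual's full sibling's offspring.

Each parent–offspring link contributes a factor of 1/2, and independent paths through distinct common ancestors add.
Full aunt/uncle↔niece/nephew: two paths of length 3 through the shared grandparent pair: r = 2·(1/2)^3 = 1/4.

0.25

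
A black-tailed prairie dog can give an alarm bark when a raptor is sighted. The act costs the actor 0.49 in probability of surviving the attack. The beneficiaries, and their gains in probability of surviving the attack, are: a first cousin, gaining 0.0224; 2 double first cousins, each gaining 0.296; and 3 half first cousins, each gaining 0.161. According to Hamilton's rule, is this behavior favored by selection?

Hamilton's rule: the trait is favored when the sum of r·B over every recipient exceeds the actor's cost C.
r to a first cousin = 0.125 (first cousins share one grandparent pair — two paths of length 4: r = 2·(1/2)^4 = 1/8).
r to a double first cousin = 1/4 (double first cousins share both grandparent pairs — four paths of length 4: r = 4·(1/2)^4 = 1/4).
r to a half first cousin = 0.0625 (half first cousins share one grandparent — one path of length 4: r = (1/2)^4 = 1/16).
Summing one r·B term per recipient: 1·0.125·0.0224 + 2·0.25·0.296 + 3·0.0625·0.161 = 0.1809875.
0.1809875 < 0.49: the indirect benefit is less than the cost.

No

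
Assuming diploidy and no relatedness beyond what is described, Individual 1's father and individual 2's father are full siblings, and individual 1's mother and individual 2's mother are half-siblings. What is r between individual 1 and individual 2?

0.1875

Wright's path rule: contributions from independent ancestry routes add.
Individual 1 and individual 2 are related in two ways: first cousins through their fathers (r = 1/8) and half first cousins through their mothers (r = 1/16).
r = 1/8 + 1/16 = 0.1875.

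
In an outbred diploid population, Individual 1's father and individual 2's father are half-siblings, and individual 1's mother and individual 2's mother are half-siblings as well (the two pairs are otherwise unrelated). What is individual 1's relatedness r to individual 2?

0.125

With two independent routes of shared ancestry, r is the sum of the two contributions.
Individual 1 and individual 2 are related in two ways: half first cousins through their fathers (r = 1/16) and half first cousins through their mothers (r = 1/16).
r = 1/16 + 1/16 = 1/8 = 0.125.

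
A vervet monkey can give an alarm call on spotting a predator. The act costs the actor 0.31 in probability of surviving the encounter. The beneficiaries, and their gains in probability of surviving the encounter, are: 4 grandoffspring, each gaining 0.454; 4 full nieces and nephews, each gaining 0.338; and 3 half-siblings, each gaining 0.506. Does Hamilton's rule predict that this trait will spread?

Yes

Hamilton's rule: the trait is favored when the sum of r·B over every recipient exceeds the actor's cost C.
r to a grandoffspring = 0.25 (two parent–offspring links: r = (1/2)^2 = 1/4).
r to a full niece or nephew = 0.25 (full aunt/uncle↔niece/nephew: two paths of length 3 through the shared grandparent pair: r = 2·(1/2)^3 = 1/4).
r to a half-sibling = 0.25 (half-sibs share one parent — one path of length 2: r = (1/2)^2 = 1/4).
Summing one r·B term per recipient: 4·0.25·0.454 + 4·0.25·0.338 + 3·0.25·0.506 = 1.1715.
1.1715 > 0.31: the indirect benefit exceeds the cost.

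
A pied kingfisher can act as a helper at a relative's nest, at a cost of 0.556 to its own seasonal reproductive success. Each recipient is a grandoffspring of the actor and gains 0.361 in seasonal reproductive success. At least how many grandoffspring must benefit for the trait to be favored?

7

r to a grandoffspring = 1/4 (two parent–offspring links: r = (1/2)^2 = 1/4).
Hamilton's rule: n·r·B > C  ⇒  n > C/(r·B) = 0.556/(0.25·0.361) = 6.161.
The smallest integer exceeding 6.161 is 7.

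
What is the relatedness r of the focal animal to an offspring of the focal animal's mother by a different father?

0.25

Each parent–offspring link contributes a factor of 1/2, and independent paths through distinct common ancestors add.
Half-sibs share one parent — one path of length 2: r = (1/2)^2 = 1/4.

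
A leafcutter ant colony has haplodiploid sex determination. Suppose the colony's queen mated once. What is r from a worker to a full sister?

0.75

Haplodiploid full sisters inherit their father's entire haploid genome identically (contributing 1/2) and on average half of their mother's contribution (1/2 · 1/2 = 1/4); r = 1/2 + 1/4 = 3/4.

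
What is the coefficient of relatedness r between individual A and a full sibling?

0.5

Full sibs share both parents — two paths of length 2: r = 2·(1/2)^2 = 1/2.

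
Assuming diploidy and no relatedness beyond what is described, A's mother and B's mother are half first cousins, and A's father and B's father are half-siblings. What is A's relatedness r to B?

Relatedness sums over independent paths through distinct common ancestors.
A and B are related in two ways: half second cousins through their mothers (r = 1/64) and half first cousins through their fathers (r = 1/16).
r = 1/64 + 1/16 = 0.078125.

0.078125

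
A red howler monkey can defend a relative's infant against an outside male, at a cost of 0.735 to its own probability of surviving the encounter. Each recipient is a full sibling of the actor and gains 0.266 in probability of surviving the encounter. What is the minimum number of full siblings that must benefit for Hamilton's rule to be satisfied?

6

r to a full sibling = 1/2 (full sibs share both parents — two paths of length 2: r = 2·(1/2)^2 = 1/2).
Hamilton's rule: n·r·B > C  ⇒  n > C/(r·B) = 0.735/(0.5·0.266) = 5.526.
The smallest integer exceeding 5.526 is 6.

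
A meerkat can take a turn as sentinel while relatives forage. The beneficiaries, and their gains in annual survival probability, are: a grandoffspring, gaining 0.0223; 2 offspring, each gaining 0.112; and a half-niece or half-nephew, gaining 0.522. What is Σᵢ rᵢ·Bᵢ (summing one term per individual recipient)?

r to a grandoffspring = 1/4 (two parent–offspring links: r = (1/2)^2 = 1/4).
r to an offspring = 0.5 (one parent–offspring link: r = (1/2)^1 = 1/2).
r to a half-niece or half-nephew = 1/8 (half-aunt/uncle↔niece/nephew: one path of length 3: r = (1/2)^3 = 1/8).
Summing one r·B term per recipient: 1·0.25·0.0223 + 2·0.5·0.112 + 1·0.125·0.522 = 0.182825.

0.182825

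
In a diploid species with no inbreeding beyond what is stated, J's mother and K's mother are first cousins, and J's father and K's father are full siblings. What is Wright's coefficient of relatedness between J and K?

With two independent routes of shared ancestry, r is the sum of the two contributions.
J and K are related in two ways: second cousins through their mothers (r = 1/32) and first cousins through their fathers (r = 1/8).
r = 1/32 + 1/8 = 0.15625.

0.15625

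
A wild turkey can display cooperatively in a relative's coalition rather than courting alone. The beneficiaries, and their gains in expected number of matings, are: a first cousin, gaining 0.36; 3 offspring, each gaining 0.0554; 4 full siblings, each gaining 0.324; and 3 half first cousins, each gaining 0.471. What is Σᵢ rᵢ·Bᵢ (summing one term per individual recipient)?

r to a first cousin = 0.125 (first cousins share one grandparent pair — two paths of length 4: r = 2·(1/2)^4 = 1/8).
r to an offspring = 1/2 (one parent–offspring link: r = (1/2)^1 = 1/2).
r to a full sibling = 1/2 (full sibs share both parents — two paths of length 2: r = 2·(1/2)^2 = 1/2).
r to a half first cousin = 1/16 (half first cousins share one grandparent — one path of length 4: r = (1/2)^4 = 1/16).
Summing one r·B term per recipient: 1·0.125·0.36 + 3·0.5·0.0554 + 4·0.5·0.324 + 3·0.0625·0.471 = 0.8644125.

0.8644125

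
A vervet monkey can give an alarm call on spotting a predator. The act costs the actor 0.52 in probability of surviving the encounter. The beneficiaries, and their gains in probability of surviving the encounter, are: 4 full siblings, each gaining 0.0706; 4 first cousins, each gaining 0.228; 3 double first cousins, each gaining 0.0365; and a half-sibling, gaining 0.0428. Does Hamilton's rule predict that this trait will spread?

No

Hamilton's rule: the trait is favored when the sum of r·B over every recipient exceeds the actor's cost C.
r to a full sibling = 0.5 (full sibs share both parents — two paths of length 2: r = 2·(1/2)^2 = 1/2).
r to a first cousin = 1/8 (first cousins share one grandparent pair — two paths of length 4: r = 2·(1/2)^4 = 1/8).
r to a double first cousin = 1/4 (double first cousins share both grandparent pairs — four paths of length 4: r = 4·(1/2)^4 = 1/4).
r to a half-sibling = 1/4 (half-sibs share one parent — one path of length 2: r = (1/2)^2 = 1/4).
Summing one r·B term per recipient: 4·0.5·0.0706 + 4·0.125·0.228 + 3·0.25·0.0365 + 1·0.25·0.0428 = 0.293275.
0.293275 < 0.52: the indirect benefit is less than the cost.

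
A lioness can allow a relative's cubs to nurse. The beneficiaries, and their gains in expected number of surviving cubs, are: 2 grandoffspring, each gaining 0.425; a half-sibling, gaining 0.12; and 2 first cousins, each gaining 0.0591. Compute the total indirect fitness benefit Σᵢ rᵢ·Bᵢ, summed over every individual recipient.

r to a grandoffspring = 0.25 (two parent–offspring links: r = (1/2)^2 = 1/4).
r to a half-sibling = 0.25 (half-sibs share one parent — one path of length 2: r = (1/2)^2 = 1/4).
r to a first cousin = 0.125 (first cousins share one grandparent pair — two paths of length 4: r = 2·(1/2)^4 = 1/8).
Summing one r·B term per recipient: 2·0.25·0.425 + 1·0.25·0.12 + 2·0.125·0.0591 = 0.257275.

0.257275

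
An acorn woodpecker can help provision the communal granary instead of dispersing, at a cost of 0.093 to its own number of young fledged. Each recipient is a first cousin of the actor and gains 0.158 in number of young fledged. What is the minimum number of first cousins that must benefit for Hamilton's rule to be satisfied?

5

r to a first cousin = 0.125 (first cousins share one grandparent pair — two paths of length 4: r = 2·(1/2)^4 = 1/8).
Hamilton's rule: n·r·B > C  ⇒  n > C/(r·B) = 0.093/(0.125·0.158) = 4.709.
The smallest integer exceeding 4.709 is 5.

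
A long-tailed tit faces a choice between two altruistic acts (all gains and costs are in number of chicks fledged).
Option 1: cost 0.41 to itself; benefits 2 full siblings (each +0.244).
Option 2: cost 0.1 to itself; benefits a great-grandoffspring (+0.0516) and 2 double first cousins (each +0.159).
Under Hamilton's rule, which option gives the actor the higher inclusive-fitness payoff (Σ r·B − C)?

Option 1: r to a full sibling = 0.5.
Option 1: Σ r·B − C = (2·0.5·0.244) − 0.41 = -0.166.
Option 2: r to a great-grandoffspring = 0.125.
Option 2: r to a double first cousin = 0.25.
Option 2: Σ r·B − C = (1·0.125·0.0516 + 2·0.25·0.159) − 0.1 = -0.01405.
Option 2 has the higher net inclusive-fitness payoff.

Option 2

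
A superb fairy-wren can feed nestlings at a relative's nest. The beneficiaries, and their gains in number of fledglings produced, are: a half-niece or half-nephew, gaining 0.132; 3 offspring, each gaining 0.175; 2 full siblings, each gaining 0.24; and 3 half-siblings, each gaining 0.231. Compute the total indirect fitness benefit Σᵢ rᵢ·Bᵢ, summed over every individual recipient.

r to a half-niece or half-nephew = 0.125 (half-aunt/uncle↔niece/nephew: one path of length 3: r = (1/2)^3 = 1/8).
r to an offspring = 1/2 (one parent–offspring link: r = (1/2)^1 = 1/2).
r to a full sibling = 0.5 (full sibs share both parents — two paths of length 2: r = 2·(1/2)^2 = 1/2).
r to a half-sibling = 0.25 (half-sibs share one parent — one path of length 2: r = (1/2)^2 = 1/4).
Summing one r·B term per recipient: 1·0.125·0.132 + 3·0.5·0.175 + 2·0.5·0.24 + 3·0.25·0.231 = 0.69225.

0.69225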